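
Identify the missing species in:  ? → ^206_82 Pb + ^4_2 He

Po-210

Conserve mass number: A = 206 + 4, so A = 210.
Conserve atomic number: Z = 82 + 2, so Z = 84.
Z = 84 is polonium, so the species is ^210_84 Po.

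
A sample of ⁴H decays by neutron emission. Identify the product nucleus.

Neutron emission: mass number changes by -1, atomic number by +0.
A: 4 − 1 = 3; Z: 1 = 1.
Z = 1 is hydrogen, so the daughter is ³H.

H-3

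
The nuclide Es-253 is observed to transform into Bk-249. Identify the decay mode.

ΔA = 249 − 253 = -4; ΔZ = 97 − 99 = -2.
A drops by 4 and Z drops by 2 — the signature of alpha emission.

alpha decay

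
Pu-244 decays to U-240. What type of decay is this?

alpha decay

ΔA = 240 − 244 = -4; ΔZ = 92 − 94 = -2.
A drops by 4 and Z drops by 2 — the signature of alpha emission.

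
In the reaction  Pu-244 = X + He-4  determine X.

Conserve mass number: 244 = A + 4, so A = 240.
Conserve atomic number: 94 = Z + 2, so Z = 92.
Z = 92 is uranium, so the species is U-240.

U-240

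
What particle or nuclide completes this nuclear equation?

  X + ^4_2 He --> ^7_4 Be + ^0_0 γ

Conserve mass number: A + 4 = 7 + 0, so A = 3.
Conserve atomic number: Z + 2 = 4 + 0, so Z = 2.
Z = 2 is helium, so the species is ^3_2 He.

He-3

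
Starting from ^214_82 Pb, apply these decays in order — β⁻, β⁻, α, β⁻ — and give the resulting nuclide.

Bi-210

Start: (A, Z) = (214, 82).
After β⁻: (214, 83).
After β⁻: (214, 84).
After α: (210, 82).
After β⁻: (210, 83).
Z = 83 is bismuth.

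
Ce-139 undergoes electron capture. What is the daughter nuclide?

La-139

Electron capture: mass number changes by +0, atomic number by -1.
A: 139 = 139; Z: 58 − 1 = 57.
Z = 57 is lanthanum, so the daughter is La-139.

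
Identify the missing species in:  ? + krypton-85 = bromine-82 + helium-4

proton

Conserve mass number: A + 85 = 82 + 4, so A = 1.
Conserve atomic number: Z + 36 = 35 + 2, so Z = 1.
A = 1 and Z = 1 is hydrogen-1 — a proton.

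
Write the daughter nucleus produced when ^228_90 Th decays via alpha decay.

Alpha decay: mass number changes by -4, atomic number by -2.
A: 228 − 4 = 224; Z: 90 − 2 = 88.
Z = 88 is radium, so the daughter is ^224_88 Ra.

Ra-224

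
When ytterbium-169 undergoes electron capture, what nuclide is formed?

Electron capture: mass number changes by +0, atomic number by -1.
A: 169 = 169; Z: 70 − 1 = 69.
Z = 69 is thulium, so the daughter is thulium-169.

Tm-169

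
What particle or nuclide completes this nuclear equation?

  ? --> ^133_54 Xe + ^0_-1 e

Conserve mass number: A = 133 + 0, so A = 133.
Conserve atomic number: Z = 54 − 1, so Z = 53.
Z = 53 is iodine, so the species is ^133_53 I.

I-133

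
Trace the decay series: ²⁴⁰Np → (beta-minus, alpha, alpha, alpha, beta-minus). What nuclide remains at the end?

Start: (A, Z) = (240, 93).
After β⁻: (240, 94).
After α: (236, 92).
After α: (232, 90).
After α: (228, 88).
After β⁻: (228, 89).
Z = 89 is actinium.

Ac-228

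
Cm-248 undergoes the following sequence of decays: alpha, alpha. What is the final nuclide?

U-240

Start: (A, Z) = (248, 96).
After α: (244, 94).
After α: (240, 92).
Z = 92 is uranium.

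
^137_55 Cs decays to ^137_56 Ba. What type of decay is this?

ΔA = 137 − 137 = 0; ΔZ = 56 − 55 = +1.
A is unchanged and Z rises by 1 — a neutron has become a proton (β⁻ decay).

beta-minus decay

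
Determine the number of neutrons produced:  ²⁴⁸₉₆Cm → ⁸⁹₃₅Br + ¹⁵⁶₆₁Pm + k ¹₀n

3

Conserve mass number: 248 = 89 + 156 + k, so k = 248 − 245 = 3.
Check atomic number: 96 = 35 + 61 + 0 = 96. ✓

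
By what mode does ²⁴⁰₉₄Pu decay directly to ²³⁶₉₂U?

alpha decay

ΔA = 236 − 240 = -4; ΔZ = 92 − 94 = -2.
A drops by 4 and Z drops by 2 — the signature of alpha emission.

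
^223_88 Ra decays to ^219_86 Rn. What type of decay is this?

alpha decay

ΔA = 219 − 223 = -4; ΔZ = 86 − 88 = -2.
A drops by 4 and Z drops by 2 — the signature of alpha emission.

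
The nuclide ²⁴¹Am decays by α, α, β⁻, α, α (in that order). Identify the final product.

Start: (A, Z) = (241, 95).
After α: (237, 93).
After α: (233, 91).
After β⁻: (233, 92).
After α: (229, 90).
After α: (225, 88).
Z = 88 is radium.

Ra-225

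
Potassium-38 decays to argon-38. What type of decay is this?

ΔA = 38 − 38 = 0; ΔZ = 18 − 19 = -1.
A is unchanged and Z drops by 1 — a proton has become a neutron (β⁺ emission or electron capture).

beta-plus decay or electron capture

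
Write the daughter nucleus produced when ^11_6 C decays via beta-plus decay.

Beta-plus decay: mass number changes by +0, atomic number by -1.
A: 11 = 11; Z: 6 − 1 = 5.
Z = 5 is boron, so the daughter is ^11_5 B.

B-11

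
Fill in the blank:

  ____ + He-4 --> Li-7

triton

Conserve mass number: A + 4 = 7, so A = 3.
Conserve atomic number: Z + 2 = 3, so Z = 1.
A = 3 and Z = 1 is H-3 — a triton.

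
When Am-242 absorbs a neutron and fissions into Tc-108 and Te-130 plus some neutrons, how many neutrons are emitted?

5

Conserve mass number: 243 = 108 + 130 + k, so k = 243 − 238 = 5.
Check atomic number: 95 = 43 + 52 + 0 = 95. ✓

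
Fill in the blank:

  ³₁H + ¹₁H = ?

He-4

Conserve mass number: 3 + 1 = A, so A = 4.
Conserve atomic number: 1 + 1 = Z, so Z = 2.
A = 4 and Z = 2 is ⁴₂He — an alpha particle.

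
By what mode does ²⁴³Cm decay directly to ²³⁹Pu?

alpha decay

ΔA = 239 − 243 = -4; ΔZ = 94 − 96 = -2.
A drops by 4 and Z drops by 2 — the signature of alpha emission.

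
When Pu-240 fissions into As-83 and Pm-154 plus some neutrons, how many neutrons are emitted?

Conserve mass number: 240 = 83 + 154 + k, so k = 240 − 237 = 3.
Check atomic number: 94 = 33 + 61 + 0 = 94. ✓

3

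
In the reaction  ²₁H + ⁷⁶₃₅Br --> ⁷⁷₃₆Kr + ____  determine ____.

Conserve mass number: 2 + 76 = 77 + A, so A = 1.
Conserve atomic number: 1 + 35 = 36 + Z, so Z = 0.
A = 1 and Z = 0 is ¹₀n — a neutron.

neutron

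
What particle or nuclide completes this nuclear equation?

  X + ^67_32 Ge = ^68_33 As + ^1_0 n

deuteron

Conserve mass number: A + 67 = 68 + 1, so A = 2.
Conserve atomic number: Z + 32 = 33 + 0, so Z = 1.
A = 2 and Z = 1 is ^2_1 H — a deuteron.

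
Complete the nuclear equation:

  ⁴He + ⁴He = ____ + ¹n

Conserve mass number: 4 + 4 = A + 1, so A = 7.
Conserve atomic number: 2 + 2 = Z + 0, so Z = 4.
Z = 4 is beryllium, so the species is ⁷Be.

Be-7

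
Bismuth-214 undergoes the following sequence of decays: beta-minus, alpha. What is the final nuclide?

Start: (A, Z) = (214, 83).
After β⁻: (214, 84).
After α: (210, 82).
Z = 82 is lead.

Pb-210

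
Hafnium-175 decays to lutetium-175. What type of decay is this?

ΔA = 175 − 175 = 0; ΔZ = 71 − 72 = -1.
A is unchanged and Z drops by 1 — a proton has become a neutron (β⁺ emission or electron capture).

beta-plus decay or electron capture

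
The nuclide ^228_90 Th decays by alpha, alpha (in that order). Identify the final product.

Rn-220

Start: (A, Z) = (228, 90).
After α: (224, 88).
After α: (220, 86).
Z = 86 is radon.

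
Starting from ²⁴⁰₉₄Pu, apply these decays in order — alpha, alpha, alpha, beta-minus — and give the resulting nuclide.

Start: (A, Z) = (240, 94).
After α: (236, 92).
After α: (232, 90).
After α: (228, 88).
After β⁻: (228, 89).
Z = 89 is actinium.

Ac-228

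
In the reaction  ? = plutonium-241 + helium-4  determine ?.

Conserve mass number: A = 241 + 4, so A = 245.
Conserve atomic number: Z = 94 + 2, so Z = 96.
Z = 96 is curium, so the species is curium-245.

Cm-245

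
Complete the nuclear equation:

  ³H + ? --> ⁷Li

Conserve mass number: 3 + A = 7, so A = 4.
Conserve atomic number: 1 + Z = 3, so Z = 2.
A = 4 and Z = 2 is ⁴He — an alpha particle.

alpha particle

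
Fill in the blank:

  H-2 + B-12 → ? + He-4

Be-10

Conserve mass number: 2 + 12 = A + 4, so A = 10.
Conserve atomic number: 1 + 5 = Z + 2, so Z = 4.
Z = 4 is beryllium, so the species is Be-10.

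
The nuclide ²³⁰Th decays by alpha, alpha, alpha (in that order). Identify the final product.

Start: (A, Z) = (230, 90).
After α: (226, 88).
After α: (222, 86).
After α: (218, 84).
Z = 84 is polonium.

Po-218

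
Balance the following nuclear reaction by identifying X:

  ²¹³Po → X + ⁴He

Pb-209

Conserve mass number: 213 = A + 4, so A = 209.
Conserve atomic number: 84 = Z + 2, so Z = 82.
Z = 82 is lead, so the species is ²⁰⁹Pb.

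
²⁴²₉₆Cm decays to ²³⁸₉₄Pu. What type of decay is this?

ΔA = 238 − 242 = -4; ΔZ = 94 − 96 = -2.
A drops by 4 and Z drops by 2 — the signature of alpha emission.

alpha decay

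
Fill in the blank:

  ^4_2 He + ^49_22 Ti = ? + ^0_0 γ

Conserve mass number: 4 + 49 = A + 0, so A = 53.
Conserve atomic number: 2 + 22 = Z + 0, so Z = 24.
Z = 24 is chromium, so the species is ^53_24 Cr.

Cr-53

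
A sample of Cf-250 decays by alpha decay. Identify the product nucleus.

Cm-246

Alpha decay: mass number changes by -4, atomic number by -2.
A: 250 − 4 = 246; Z: 98 − 2 = 96.
Z = 96 is curium, so the daughter is Cm-246.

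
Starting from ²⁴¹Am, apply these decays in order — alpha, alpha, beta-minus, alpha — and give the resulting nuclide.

Start: (A, Z) = (241, 95).
After α: (237, 93).
After α: (233, 91).
After β⁻: (233, 92).
After α: (229, 90).
Z = 90 is thorium.

Th-229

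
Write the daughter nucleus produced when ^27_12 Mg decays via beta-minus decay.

Al-27

Beta-minus decay: mass number changes by +0, atomic number by +1.
A: 27 = 27; Z: 12 + 1 = 13.
Z = 13 is aluminium, so the daughter is ^27_13 Al.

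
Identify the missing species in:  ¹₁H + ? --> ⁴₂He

triton

Conserve mass number: 1 + A = 4, so A = 3.
Conserve atomic number: 1 + Z = 2, so Z = 1.
A = 3 and Z = 1 is ³₁H — a triton.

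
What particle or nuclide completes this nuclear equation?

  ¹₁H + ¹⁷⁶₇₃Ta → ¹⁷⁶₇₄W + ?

neutron

Conserve mass number: 1 + 176 = 176 + A, so A = 1.
Conserve atomic number: 1 + 73 = 74 + Z, so Z = 0.
A = 1 and Z = 0 is ¹₀n — a neutron.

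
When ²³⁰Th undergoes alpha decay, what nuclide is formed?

Ra-226

Alpha decay: mass number changes by -4, atomic number by -2.
A: 230 − 4 = 226; Z: 90 − 2 = 88.
Z = 88 is radium, so the daughter is ²²⁶Ra.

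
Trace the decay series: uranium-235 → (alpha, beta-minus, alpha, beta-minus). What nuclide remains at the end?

Th-227

Start: (A, Z) = (235, 92).
After α: (231, 90).
After β⁻: (231, 91).
After α: (227, 89).
After β⁻: (227, 90).
Z = 90 is thorium.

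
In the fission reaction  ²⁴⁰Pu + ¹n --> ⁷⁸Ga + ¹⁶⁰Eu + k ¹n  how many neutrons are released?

3

Conserve mass number: 241 = 78 + 160 + k, so k = 241 − 238 = 3.
Check atomic number: 94 = 31 + 63 + 0 = 94. ✓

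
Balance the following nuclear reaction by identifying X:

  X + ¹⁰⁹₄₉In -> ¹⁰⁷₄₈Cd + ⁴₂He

deuteron

Conserve mass number: A + 109 = 107 + 4, so A = 2.
Conserve atomic number: Z + 49 = 48 + 2, so Z = 1.
A = 2 and Z = 1 is ²₁H — a deuteron.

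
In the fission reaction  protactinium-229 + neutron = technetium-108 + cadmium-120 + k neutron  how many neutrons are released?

2

Conserve mass number: 230 = 108 + 120 + k, so k = 230 − 228 = 2.
Check atomic number: 91 = 43 + 48 + 0 = 91. ✓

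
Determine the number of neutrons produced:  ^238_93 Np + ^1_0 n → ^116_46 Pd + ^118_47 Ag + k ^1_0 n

Conserve mass number: 239 = 116 + 118 + k, so k = 239 − 234 = 5.
Check atomic number: 93 = 46 + 47 + 0 = 93. ✓

5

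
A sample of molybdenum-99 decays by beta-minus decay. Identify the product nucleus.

Beta-minus decay: mass number changes by +0, atomic number by +1.
A: 99 = 99; Z: 42 + 1 = 43.
Z = 43 is technetium, so the daughter is technetium-99.

Tc-99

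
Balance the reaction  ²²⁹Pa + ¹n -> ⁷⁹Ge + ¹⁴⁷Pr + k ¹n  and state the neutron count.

Conserve mass number: 230 = 79 + 147 + k, so k = 230 − 226 = 4.
Check atomic number: 91 = 32 + 59 + 0 = 91. ✓

4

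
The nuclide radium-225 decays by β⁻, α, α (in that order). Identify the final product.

Start: (A, Z) = (225, 88).
After β⁻: (225, 89).
After α: (221, 87).
After α: (217, 85).
Z = 85 is astatine.

At-217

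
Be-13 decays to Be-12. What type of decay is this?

ΔA = 12 − 13 = -1; ΔZ = 4 − 4 = +0.
A drops by 1 with Z unchanged — a neutron was emitted.

neutron emission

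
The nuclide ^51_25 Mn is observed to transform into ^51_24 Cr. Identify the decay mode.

ΔA = 51 − 51 = 0; ΔZ = 24 − 25 = -1.
A is unchanged and Z drops by 1 — a proton has become a neutron (β⁺ emission or electron capture).

beta-plus decay or electron capture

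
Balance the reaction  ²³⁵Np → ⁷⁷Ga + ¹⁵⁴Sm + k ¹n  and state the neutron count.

4

Conserve mass number: 235 = 77 + 154 + k, so k = 235 − 231 = 4.
Check atomic number: 93 = 31 + 62 + 0 = 93. ✓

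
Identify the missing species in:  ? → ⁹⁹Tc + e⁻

Mo-99

Conserve mass number: A = 99 + 0, so A = 99.
Conserve atomic number: Z = 43 − 1, so Z = 42.
Z = 42 is molybdenum, so the species is ⁹⁹Mo.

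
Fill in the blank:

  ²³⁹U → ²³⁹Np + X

beta-minus particle

Conserve mass number: 239 = 239 + A, so A = 0.
Conserve atomic number: 92 = 93 + Z, so Z = -1.
A = 0 and Z = -1 is e⁻ — a beta-minus particle.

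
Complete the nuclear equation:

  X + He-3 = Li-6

triton

Conserve mass number: A + 3 = 6, so A = 3.
Conserve atomic number: Z + 2 = 3, so Z = 1.
A = 3 and Z = 1 is H-3 — a triton.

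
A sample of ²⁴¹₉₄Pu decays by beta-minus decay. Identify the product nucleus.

Beta-minus decay: mass number changes by +0, atomic number by +1.
A: 241 = 241; Z: 94 + 1 = 95.
Z = 95 is americium, so the daughter is ²⁴¹₉₅Am.

Am-241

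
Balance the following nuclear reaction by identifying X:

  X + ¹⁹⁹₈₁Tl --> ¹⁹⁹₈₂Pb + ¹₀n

proton

Conserve mass number: A + 199 = 199 + 1, so A = 1.
Conserve atomic number: Z + 81 = 82 + 0, so Z = 1.
A = 1 and Z = 1 is ¹₁H — a proton.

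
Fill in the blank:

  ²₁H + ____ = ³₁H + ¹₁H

Conserve mass number: 2 + A = 3 + 1, so A = 2.
Conserve atomic number: 1 + Z = 1 + 1, so Z = 1.
A = 2 and Z = 1 is ²₁H — a deuteron.

deuteron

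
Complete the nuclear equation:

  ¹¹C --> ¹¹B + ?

Conserve mass number: 11 = 11 + A, so A = 0.
Conserve atomic number: 6 = 5 + Z, so Z = 1.
A = 0 and Z = 1 is e⁺ — a positron.

positron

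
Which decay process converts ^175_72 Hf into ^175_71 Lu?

beta-plus decay or electron capture

ΔA = 175 − 175 = 0; ΔZ = 71 − 72 = -1.
A is unchanged and Z drops by 1 — a proton has become a neutron (β⁺ emission or electron capture).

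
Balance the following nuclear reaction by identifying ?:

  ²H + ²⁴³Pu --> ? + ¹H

Conserve mass number: 2 + 243 = A + 1, so A = 244.
Conserve atomic number: 1 + 94 = Z + 1, so Z = 94.
Z = 94 is plutonium, so the species is ²⁴⁴Pu.

Pu-244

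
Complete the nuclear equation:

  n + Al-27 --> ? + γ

Al-28

Conserve mass number: 1 + 27 = A + 0, so A = 28.
Conserve atomic number: 0 + 13 = Z + 0, so Z = 13.
Z = 13 is aluminium, so the species is Al-28.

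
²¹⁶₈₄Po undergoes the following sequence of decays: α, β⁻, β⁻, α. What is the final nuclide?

Start: (A, Z) = (216, 84).
After α: (212, 82).
After β⁻: (212, 83).
After β⁻: (212, 84).
After α: (208, 82).
Z = 82 is lead.

Pb-208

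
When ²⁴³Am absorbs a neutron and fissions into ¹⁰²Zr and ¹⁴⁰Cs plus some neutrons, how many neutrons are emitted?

2

Conserve mass number: 244 = 102 + 140 + k, so k = 244 − 242 = 2.
Check atomic number: 95 = 40 + 55 + 0 = 95. ✓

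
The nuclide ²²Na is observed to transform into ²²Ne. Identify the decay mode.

beta-plus decay or electron capture

ΔA = 22 − 22 = 0; ΔZ = 10 − 11 = -1.
A is unchanged and Z drops by 1 — a proton has become a neutron (β⁺ emission or electron capture).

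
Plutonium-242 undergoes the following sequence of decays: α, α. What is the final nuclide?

Start: (A, Z) = (242, 94).
After α: (238, 92).
After α: (234, 90).
Z = 90 is thorium.

Th-234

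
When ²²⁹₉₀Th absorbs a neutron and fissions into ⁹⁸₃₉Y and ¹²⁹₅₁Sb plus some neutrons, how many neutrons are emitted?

Conserve mass number: 230 = 98 + 129 + k, so k = 230 − 227 = 3.
Check atomic number: 90 = 39 + 51 + 0 = 90. ✓

3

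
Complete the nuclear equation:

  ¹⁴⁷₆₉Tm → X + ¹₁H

Conserve mass number: 147 = A + 1, so A = 146.
Conserve atomic number: 69 = Z + 1, so Z = 68.
Z = 68 is erbium, so the species is ¹⁴⁶₆₈Er.

Er-146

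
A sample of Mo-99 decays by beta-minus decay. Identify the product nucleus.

Tc-99

Beta-minus decay: mass number changes by +0, atomic number by +1.
A: 99 = 99; Z: 42 + 1 = 43.
Z = 43 is technetium, so the daughter is Tc-99.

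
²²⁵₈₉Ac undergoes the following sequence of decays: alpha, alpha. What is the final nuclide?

At-217

Start: (A, Z) = (225, 89).
After α: (221, 87).
After α: (217, 85).
Z = 85 is astatine.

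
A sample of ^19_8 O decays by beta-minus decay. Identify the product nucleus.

F-19

Beta-minus decay: mass number changes by +0, atomic number by +1.
A: 19 = 19; Z: 8 + 1 = 9.
Z = 9 is fluorine, so the daughter is ^19_9 F.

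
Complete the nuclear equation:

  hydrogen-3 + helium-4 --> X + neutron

Conserve mass number: 3 + 4 = A + 1, so A = 6.
Conserve atomic number: 1 + 2 = Z + 0, so Z = 3.
Z = 3 is lithium, so the species is lithium-6.

Li-6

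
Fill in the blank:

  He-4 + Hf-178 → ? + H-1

Conserve mass number: 4 + 178 = A + 1, so A = 181.
Conserve atomic number: 2 + 72 = Z + 1, so Z = 73.
Z = 73 is tantalum, so the species is Ta-181.

Ta-181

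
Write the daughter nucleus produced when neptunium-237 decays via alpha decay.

Alpha decay: mass number changes by -4, atomic number by -2.
A: 237 − 4 = 233; Z: 93 − 2 = 91.
Z = 91 is protactinium, so the daughter is protactinium-233.

Pa-233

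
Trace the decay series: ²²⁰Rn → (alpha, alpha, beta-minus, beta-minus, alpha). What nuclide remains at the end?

Pb-208

Start: (A, Z) = (220, 86).
After α: (216, 84).
After α: (212, 82).
After β⁻: (212, 83).
After β⁻: (212, 84).
After α: (208, 82).
Z = 82 is lead.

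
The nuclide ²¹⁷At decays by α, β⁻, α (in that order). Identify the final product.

Start: (A, Z) = (217, 85).
After α: (213, 83).
After β⁻: (213, 84).
After α: (209, 82).
Z = 82 is lead.

Pb-209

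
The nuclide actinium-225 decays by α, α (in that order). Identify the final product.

At-217

Start: (A, Z) = (225, 89).
After α: (221, 87).
After α: (217, 85).
Z = 85 is astatine.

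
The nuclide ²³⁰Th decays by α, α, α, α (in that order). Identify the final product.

Start: (A, Z) = (230, 90).
After α: (226, 88).
After α: (222, 86).
After α: (218, 84).
After α: (214, 82).
Z = 82 is lead.

Pb-214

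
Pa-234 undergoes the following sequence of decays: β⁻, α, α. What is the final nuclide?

Ra-226

Start: (A, Z) = (234, 91).
After β⁻: (234, 92).
After α: (230, 90).
After α: (226, 88).
Z = 88 is radium.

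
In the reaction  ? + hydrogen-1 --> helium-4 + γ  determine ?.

triton

Conserve mass number: A + 1 = 4 + 0, so A = 3.
Conserve atomic number: Z + 1 = 2 + 0, so Z = 1.
A = 3 and Z = 1 is hydrogen-3 — a triton.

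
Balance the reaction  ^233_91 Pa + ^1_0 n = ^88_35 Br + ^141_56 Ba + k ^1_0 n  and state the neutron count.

Conserve mass number: 234 = 88 + 141 + k, so k = 234 − 229 = 5.
Check atomic number: 91 = 35 + 56 + 0 = 91. ✓

5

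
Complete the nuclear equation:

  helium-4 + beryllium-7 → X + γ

C-11

Conserve mass number: 4 + 7 = A + 0, so A = 11.
Conserve atomic number: 2 + 4 = Z + 0, so Z = 6.
Z = 6 is carbon, so the species is carbon-11.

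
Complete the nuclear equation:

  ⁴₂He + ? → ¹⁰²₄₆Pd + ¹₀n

Conserve mass number: 4 + A = 102 + 1, so A = 99.
Conserve atomic number: 2 + Z = 46 + 0, so Z = 44.
Z = 44 is ruthenium, so the species is ⁹⁹₄₄Ru.

Ru-99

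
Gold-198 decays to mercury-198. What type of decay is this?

beta-minus decay

ΔA = 198 − 198 = 0; ΔZ = 80 − 79 = +1.
A is unchanged and Z rises by 1 — a neutron has become a proton (β⁻ decay).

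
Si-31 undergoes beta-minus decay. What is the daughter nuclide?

P-31

Beta-minus decay: mass number changes by +0, atomic number by +1.
A: 31 = 31; Z: 14 + 1 = 15.
Z = 15 is phosphorus, so the daughter is P-31.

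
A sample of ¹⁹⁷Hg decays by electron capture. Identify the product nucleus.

Au-197

Electron capture: mass number changes by +0, atomic number by -1.
A: 197 = 197; Z: 80 − 1 = 79.
Z = 79 is gold, so the daughter is ¹⁹⁷Au.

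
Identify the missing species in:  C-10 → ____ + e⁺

B-10

Conserve mass number: 10 = A + 0, so A = 10.
Conserve atomic number: 6 = Z + 1, so Z = 5.
Z = 5 is boron, so the species is B-10.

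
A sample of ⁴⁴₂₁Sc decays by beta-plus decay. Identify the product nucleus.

Ca-44

Beta-plus decay: mass number changes by +0, atomic number by -1.
A: 44 = 44; Z: 21 − 1 = 20.
Z = 20 is calcium, so the daughter is ⁴⁴₂₀Ca.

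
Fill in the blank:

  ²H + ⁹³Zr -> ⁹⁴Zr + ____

proton

Conserve mass number: 2 + 93 = 94 + A, so A = 1.
Conserve atomic number: 1 + 40 = 40 + Z, so Z = 1.
A = 1 and Z = 1 is ¹H — a proton.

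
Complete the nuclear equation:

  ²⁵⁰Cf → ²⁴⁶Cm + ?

alpha particle

Conserve mass number: 250 = 246 + A, so A = 4.
Conserve atomic number: 98 = 96 + Z, so Z = 2.
A = 4 and Z = 2 is ⁴He — an alpha particle.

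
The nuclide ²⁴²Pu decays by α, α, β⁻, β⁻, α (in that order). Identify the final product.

Start: (A, Z) = (242, 94).
After α: (238, 92).
After α: (234, 90).
After β⁻: (234, 91).
After β⁻: (234, 92).
After α: (230, 90).
Z = 90 is thorium.

Th-230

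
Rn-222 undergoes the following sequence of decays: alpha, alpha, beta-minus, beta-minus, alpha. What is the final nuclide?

Start: (A, Z) = (222, 86).
After α: (218, 84).
After α: (214, 82).
After β⁻: (214, 83).
After β⁻: (214, 84).
After α: (210, 82).
Z = 82 is lead.

Pb-210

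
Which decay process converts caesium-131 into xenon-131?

ΔA = 131 − 131 = 0; ΔZ = 54 − 55 = -1.
A is unchanged and Z drops by 1 — a proton has become a neutron (β⁺ emission or electron capture).

beta-plus decay or electron capture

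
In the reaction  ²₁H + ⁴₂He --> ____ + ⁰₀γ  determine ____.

Li-6

Conserve mass number: 2 + 4 = A + 0, so A = 6.
Conserve atomic number: 1 + 2 = Z + 0, so Z = 3.
Z = 3 is lithium, so the species is ⁶₃Li.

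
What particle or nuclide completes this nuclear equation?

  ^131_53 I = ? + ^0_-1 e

Xe-131

Conserve mass number: 131 = A + 0, so A = 131.
Conserve atomic number: 53 = Z − 1, so Z = 54.
Z = 54 is xenon, so the species is ^131_54 Xe.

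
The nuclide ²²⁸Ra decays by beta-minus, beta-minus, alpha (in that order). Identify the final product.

Ra-224

Start: (A, Z) = (228, 88).
After β⁻: (228, 89).
After β⁻: (228, 90).
After α: (224, 88).
Z = 88 is radium.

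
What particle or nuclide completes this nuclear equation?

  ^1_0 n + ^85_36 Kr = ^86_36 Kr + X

Conserve mass number: 1 + 85 = 86 + A, so A = 0.
Conserve atomic number: 0 + 36 = 36 + Z, so Z = 0.
A = 0 and Z = 0 is ^0_0 γ — a gamma ray.

gamma ray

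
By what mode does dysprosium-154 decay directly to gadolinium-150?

ΔA = 150 − 154 = -4; ΔZ = 64 − 66 = -2.
A drops by 4 and Z drops by 2 — the signature of alpha emission.

alpha decay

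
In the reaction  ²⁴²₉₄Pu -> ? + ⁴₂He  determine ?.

U-238

Conserve mass number: 242 = A + 4, so A = 238.
Conserve atomic number: 94 = Z + 2, so Z = 92.
Z = 92 is uranium, so the species is ²³⁸₉₂U.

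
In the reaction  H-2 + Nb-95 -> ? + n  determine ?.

Conserve mass number: 2 + 95 = A + 1, so A = 96.
Conserve atomic number: 1 + 41 = Z + 0, so Z = 42.
Z = 42 is molybdenum, so the species is Mo-96.

Mo-96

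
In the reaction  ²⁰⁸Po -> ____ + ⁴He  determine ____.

Conserve mass number: 208 = A + 4, so A = 204.
Conserve atomic number: 84 = Z + 2, so Z = 82.
Z = 82 is lead, so the species is ²⁰⁴Pb.

Pb-204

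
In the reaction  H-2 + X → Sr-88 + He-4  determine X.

Y-90

Conserve mass number: 2 + A = 88 + 4, so A = 90.
Conserve atomic number: 1 + Z = 38 + 2, so Z = 39.
Z = 39 is yttrium, so the species is Y-90.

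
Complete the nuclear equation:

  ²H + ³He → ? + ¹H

He-4

Conserve mass number: 2 + 3 = A + 1, so A = 4.
Conserve atomic number: 1 + 2 = Z + 1, so Z = 2.
A = 4 and Z = 2 is ⁴He — an alpha particle.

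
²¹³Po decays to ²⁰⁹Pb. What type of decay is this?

alpha decay

ΔA = 209 − 213 = -4; ΔZ = 82 − 84 = -2.
A drops by 4 and Z drops by 2 — the signature of alpha emission.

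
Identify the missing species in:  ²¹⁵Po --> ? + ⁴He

Conserve mass number: 215 = A + 4, so A = 211.
Conserve atomic number: 84 = Z + 2, so Z = 82.
Z = 82 is lead, so the species is ²¹¹Pb.

Pb-211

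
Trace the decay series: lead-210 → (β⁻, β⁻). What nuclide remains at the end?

Po-210

Start: (A, Z) = (210, 82).
After β⁻: (210, 83).
After β⁻: (210, 84).
Z = 84 is polonium.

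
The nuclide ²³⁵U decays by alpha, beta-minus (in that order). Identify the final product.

Start: (A, Z) = (235, 92).
After α: (231, 90).
After β⁻: (231, 91).
Z = 91 is protactinium.

Pa-231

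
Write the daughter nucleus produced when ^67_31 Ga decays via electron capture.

Electron capture: mass number changes by +0, atomic number by -1.
A: 67 = 67; Z: 31 − 1 = 30.
Z = 30 is zinc, so the daughter is ^67_30 Zn.

Zn-67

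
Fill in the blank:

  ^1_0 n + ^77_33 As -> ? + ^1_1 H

Ge-77

Conserve mass number: 1 + 77 = A + 1, so A = 77.
Conserve atomic number: 0 + 33 = Z + 1, so Z = 32.
Z = 32 is germanium, so the species is ^77_32 Ge.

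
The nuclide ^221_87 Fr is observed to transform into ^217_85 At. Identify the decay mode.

ΔA = 217 − 221 = -4; ΔZ = 85 − 87 = -2.
A drops by 4 and Z drops by 2 — the signature of alpha emission.

alpha decay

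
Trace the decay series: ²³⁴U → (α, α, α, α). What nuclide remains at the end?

Po-218

Start: (A, Z) = (234, 92).
After α: (230, 90).
After α: (226, 88).
After α: (222, 86).
After α: (218, 84).
Z = 84 is polonium.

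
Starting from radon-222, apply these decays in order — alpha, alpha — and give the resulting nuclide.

Pb-214

Start: (A, Z) = (222, 86).
After α: (218, 84).
After α: (214, 82).
Z = 82 is lead.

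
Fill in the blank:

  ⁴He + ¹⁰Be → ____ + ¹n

C-13

Conserve mass number: 4 + 10 = A + 1, so A = 13.
Conserve atomic number: 2 + 4 = Z + 0, so Z = 6.
Z = 6 is carbon, so the species is ¹³C.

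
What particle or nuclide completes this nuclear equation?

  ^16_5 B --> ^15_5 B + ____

Conserve mass number: 16 = 15 + A, so A = 1.
Conserve atomic number: 5 = 5 + Z, so Z = 0.
A = 1 and Z = 0 is ^1_0 n — a neutron.

neutron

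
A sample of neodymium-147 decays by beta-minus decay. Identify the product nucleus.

Beta-minus decay: mass number changes by +0, atomic number by +1.
A: 147 = 147; Z: 60 + 1 = 61.
Z = 61 is promethium, so the daughter is promethium-147.

Pm-147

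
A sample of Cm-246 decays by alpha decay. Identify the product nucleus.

Alpha decay: mass number changes by -4, atomic number by -2.
A: 246 − 4 = 242; Z: 96 − 2 = 94.
Z = 94 is plutonium, so the daughter is Pu-242.

Pu-242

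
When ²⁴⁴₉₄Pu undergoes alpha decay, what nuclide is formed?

Alpha decay: mass number changes by -4, atomic number by -2.
A: 244 − 4 = 240; Z: 94 − 2 = 92.
Z = 92 is uranium, so the daughter is ²⁴⁰₉₂U.

U-240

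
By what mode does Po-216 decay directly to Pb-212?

alpha decay

ΔA = 212 − 216 = -4; ΔZ = 82 − 84 = -2.
A drops by 4 and Z drops by 2 — the signature of alpha emission.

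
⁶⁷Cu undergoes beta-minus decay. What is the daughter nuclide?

Beta-minus decay: mass number changes by +0, atomic number by +1.
A: 67 = 67; Z: 29 + 1 = 30.
Z = 30 is zinc, so the daughter is ⁶⁷Zn.

Zn-67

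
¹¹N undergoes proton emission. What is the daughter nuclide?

C-10

Proton emission: mass number changes by -1, atomic number by -1.
A: 11 − 1 = 10; Z: 7 − 1 = 6.
Z = 6 is carbon, so the daughter is ¹⁰C.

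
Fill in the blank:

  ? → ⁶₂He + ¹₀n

He-7

Conserve mass number: A = 6 + 1, so A = 7.
Conserve atomic number: Z = 2 + 0, so Z = 2.
Z = 2 is helium, so the species is ⁷₂He.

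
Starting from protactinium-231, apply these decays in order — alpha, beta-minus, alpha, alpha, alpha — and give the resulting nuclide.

Start: (A, Z) = (231, 91).
After α: (227, 89).
After β⁻: (227, 90).
After α: (223, 88).
After α: (219, 86).
After α: (215, 84).
Z = 84 is polonium.

Po-215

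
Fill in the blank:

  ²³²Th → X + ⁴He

Conserve mass number: 232 = A + 4, so A = 228.
Conserve atomic number: 90 = Z + 2, so Z = 88.
Z = 88 is radium, so the species is ²²⁸Ra.

Ra-228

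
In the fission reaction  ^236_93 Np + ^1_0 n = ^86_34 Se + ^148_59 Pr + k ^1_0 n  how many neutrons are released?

3

Conserve mass number: 237 = 86 + 148 + k, so k = 237 − 234 = 3.
Check atomic number: 93 = 34 + 59 + 0 = 93. ✓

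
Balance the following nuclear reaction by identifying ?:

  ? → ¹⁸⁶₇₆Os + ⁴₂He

Conserve mass number: A = 186 + 4, so A = 190.
Conserve atomic number: Z = 76 + 2, so Z = 78.
Z = 78 is platinum, so the species is ¹⁹⁰₇₈Pt.

Pt-190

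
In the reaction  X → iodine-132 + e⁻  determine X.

Conserve mass number: A = 132 + 0, so A = 132.
Conserve atomic number: Z = 53 − 1, so Z = 52.
Z = 52 is tellurium, so the species is tellurium-132.

Te-132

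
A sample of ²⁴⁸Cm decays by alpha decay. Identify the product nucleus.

Alpha decay: mass number changes by -4, atomic number by -2.
A: 248 − 4 = 244; Z: 96 − 2 = 94.
Z = 94 is plutonium, so the daughter is ²⁴⁴Pu.

Pu-244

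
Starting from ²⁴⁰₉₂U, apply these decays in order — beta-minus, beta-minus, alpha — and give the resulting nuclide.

U-236

Start: (A, Z) = (240, 92).
After β⁻: (240, 93).
After β⁻: (240, 94).
After α: (236, 92).
Z = 92 is uranium.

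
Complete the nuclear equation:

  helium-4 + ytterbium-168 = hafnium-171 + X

neutron

Conserve mass number: 4 + 168 = 171 + A, so A = 1.
Conserve atomic number: 2 + 70 = 72 + Z, so Z = 0.
A = 1 and Z = 0 is neutron — a neutron.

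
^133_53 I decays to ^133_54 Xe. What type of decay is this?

beta-minus decay

ΔA = 133 − 133 = 0; ΔZ = 54 − 53 = +1.
A is unchanged and Z rises by 1 — a neutron has become a proton (β⁻ decay).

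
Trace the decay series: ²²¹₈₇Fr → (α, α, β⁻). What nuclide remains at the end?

Start: (A, Z) = (221, 87).
After α: (217, 85).
After α: (213, 83).
After β⁻: (213, 84).
Z = 84 is polonium.

Po-213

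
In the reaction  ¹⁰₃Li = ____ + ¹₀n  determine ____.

Li-9

Conserve mass number: 10 = A + 1, so A = 9.
Conserve atomic number: 3 = Z + 0, so Z = 3.
Z = 3 is lithium, so the species is ⁹₃Li.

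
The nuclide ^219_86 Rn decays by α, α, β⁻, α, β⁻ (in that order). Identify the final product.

Start: (A, Z) = (219, 86).
After α: (215, 84).
After α: (211, 82).
After β⁻: (211, 83).
After α: (207, 81).
After β⁻: (207, 82).
Z = 82 is lead.

Pb-207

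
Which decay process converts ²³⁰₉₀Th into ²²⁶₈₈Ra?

alpha decay

ΔA = 226 − 230 = -4; ΔZ = 88 − 90 = -2.
A drops by 4 and Z drops by 2 — the signature of alpha emission.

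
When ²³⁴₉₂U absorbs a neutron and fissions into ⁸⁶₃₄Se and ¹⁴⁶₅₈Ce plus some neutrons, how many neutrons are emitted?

3

Conserve mass number: 235 = 86 + 146 + k, so k = 235 − 232 = 3.
Check atomic number: 92 = 34 + 58 + 0 = 92. ✓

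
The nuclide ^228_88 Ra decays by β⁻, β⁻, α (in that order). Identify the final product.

Ra-224

Start: (A, Z) = (228, 88).
After β⁻: (228, 89).
After β⁻: (228, 90).
After α: (224, 88).
Z = 88 is radium.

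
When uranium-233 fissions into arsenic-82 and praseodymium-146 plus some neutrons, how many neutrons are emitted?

Conserve mass number: 233 = 82 + 146 + k, so k = 233 − 228 = 5.
Check atomic number: 92 = 33 + 59 + 0 = 92. ✓

5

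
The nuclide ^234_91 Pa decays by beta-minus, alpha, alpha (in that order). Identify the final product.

Ra-226

Start: (A, Z) = (234, 91).
After β⁻: (234, 92).
After α: (230, 90).
After α: (226, 88).
Z = 88 is radium.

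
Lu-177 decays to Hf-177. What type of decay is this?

ΔA = 177 − 177 = 0; ΔZ = 72 − 71 = +1.
A is unchanged and Z rises by 1 — a neutron has become a proton (β⁻ decay).

beta-minus decay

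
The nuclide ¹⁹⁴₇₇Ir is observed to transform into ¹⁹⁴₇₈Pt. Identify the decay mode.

beta-minus decay

ΔA = 194 − 194 = 0; ΔZ = 78 − 77 = +1.
A is unchanged and Z rises by 1 — a neutron has become a proton (β⁻ decay).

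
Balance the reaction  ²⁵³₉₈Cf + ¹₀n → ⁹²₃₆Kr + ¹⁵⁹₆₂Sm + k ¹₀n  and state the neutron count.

3

Conserve mass number: 254 = 92 + 159 + k, so k = 254 − 251 = 3.
Check atomic number: 98 = 36 + 62 + 0 = 98. ✓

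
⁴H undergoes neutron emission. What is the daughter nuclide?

Neutron emission: mass number changes by -1, atomic number by +0.
A: 4 − 1 = 3; Z: 1 = 1.
Z = 1 is hydrogen, so the daughter is ³H.

H-3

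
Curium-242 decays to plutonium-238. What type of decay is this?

alpha decay

ΔA = 238 − 242 = -4; ΔZ = 94 − 96 = -2.
A drops by 4 and Z drops by 2 — the signature of alpha emission.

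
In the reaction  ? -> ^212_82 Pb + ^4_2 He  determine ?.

Conserve mass number: A = 212 + 4, so A = 216.
Conserve atomic number: Z = 82 + 2, so Z = 84.
Z = 84 is polonium, so the species is ^216_84 Po.

Po-216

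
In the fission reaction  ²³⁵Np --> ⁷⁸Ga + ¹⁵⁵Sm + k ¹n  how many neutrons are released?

Conserve mass number: 235 = 78 + 155 + k, so k = 235 − 233 = 2.
Check atomic number: 93 = 31 + 62 + 0 = 93. ✓

2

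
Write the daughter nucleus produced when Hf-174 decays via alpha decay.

Alpha decay: mass number changes by -4, atomic number by -2.
A: 174 − 4 = 170; Z: 72 − 2 = 70.
Z = 70 is ytterbium, so the daughter is Yb-170.

Yb-170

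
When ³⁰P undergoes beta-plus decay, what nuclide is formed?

Si-30

Beta-plus decay: mass number changes by +0, atomic number by -1.
A: 30 = 30; Z: 15 − 1 = 14.
Z = 14 is silicon, so the daughter is ³⁰Si.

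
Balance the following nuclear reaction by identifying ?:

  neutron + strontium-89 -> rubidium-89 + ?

Conserve mass number: 1 + 89 = 89 + A, so A = 1.
Conserve atomic number: 0 + 38 = 37 + Z, so Z = 1.
A = 1 and Z = 1 is hydrogen-1 — a proton.

proton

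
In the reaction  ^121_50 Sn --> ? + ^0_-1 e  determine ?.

Sb-121

Conserve mass number: 121 = A + 0, so A = 121.
Conserve atomic number: 50 = Z − 1, so Z = 51.
Z = 51 is antimony, so the species is ^121_51 Sb.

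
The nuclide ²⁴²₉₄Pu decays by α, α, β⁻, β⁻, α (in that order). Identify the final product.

Start: (A, Z) = (242, 94).
After α: (238, 92).
After α: (234, 90).
After β⁻: (234, 91).
After β⁻: (234, 92).
After α: (230, 90).
Z = 90 is thorium.

Th-230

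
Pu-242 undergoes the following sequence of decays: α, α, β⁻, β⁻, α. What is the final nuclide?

Start: (A, Z) = (242, 94).
After α: (238, 92).
After α: (234, 90).
After β⁻: (234, 91).
After β⁻: (234, 92).
After α: (230, 90).
Z = 90 is thorium.

Th-230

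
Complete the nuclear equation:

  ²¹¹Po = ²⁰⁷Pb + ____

alpha particle

Conserve mass number: 211 = 207 + A, so A = 4.
Conserve atomic number: 84 = 82 + Z, so Z = 2.
A = 4 and Z = 2 is ⁴He — an alpha particle.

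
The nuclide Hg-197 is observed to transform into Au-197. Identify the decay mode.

ΔA = 197 − 197 = 0; ΔZ = 79 − 80 = -1.
A is unchanged and Z drops by 1 — a proton has become a neutron (β⁺ emission or electron capture).

beta-plus decay or electron capture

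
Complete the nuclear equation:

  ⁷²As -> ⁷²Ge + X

positron

Conserve mass number: 72 = 72 + A, so A = 0.
Conserve atomic number: 33 = 32 + Z, so Z = 1.
A = 0 and Z = 1 is e⁺ — a positron.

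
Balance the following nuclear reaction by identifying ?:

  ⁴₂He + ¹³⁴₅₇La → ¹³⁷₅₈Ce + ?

Conserve mass number: 4 + 134 = 137 + A, so A = 1.
Conserve atomic number: 2 + 57 = 58 + Z, so Z = 1.
A = 1 and Z = 1 is ¹₁H — a proton.

proton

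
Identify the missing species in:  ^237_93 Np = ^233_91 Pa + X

alpha particle

Conserve mass number: 237 = 233 + A, so A = 4.
Conserve atomic number: 93 = 91 + Z, so Z = 2.
A = 4 and Z = 2 is ^4_2 He — an alpha particle.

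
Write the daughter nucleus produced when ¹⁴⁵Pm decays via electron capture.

Electron capture: mass number changes by +0, atomic number by -1.
A: 145 = 145; Z: 61 − 1 = 60.
Z = 60 is neodymium, so the daughter is ¹⁴⁵Nd.

Nd-145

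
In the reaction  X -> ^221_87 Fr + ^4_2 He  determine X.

Conserve mass number: A = 221 + 4, so A = 225.
Conserve atomic number: Z = 87 + 2, so Z = 89.
Z = 89 is actinium, so the species is ^225_89 Ac.

Ac-225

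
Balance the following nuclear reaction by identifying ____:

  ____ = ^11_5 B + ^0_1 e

Conserve mass number: A = 11 + 0, so A = 11.
Conserve atomic number: Z = 5 + 1, so Z = 6.
Z = 6 is carbon, so the species is ^11_6 C.

C-11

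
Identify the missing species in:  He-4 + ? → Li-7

triton

Conserve mass number: 4 + A = 7, so A = 3.
Conserve atomic number: 2 + Z = 3, so Z = 1.
A = 3 and Z = 1 is H-3 — a triton.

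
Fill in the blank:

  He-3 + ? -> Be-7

Conserve mass number: 3 + A = 7, so A = 4.
Conserve atomic number: 2 + Z = 4, so Z = 2.
A = 4 and Z = 2 is He-4 — an alpha particle.

alpha particle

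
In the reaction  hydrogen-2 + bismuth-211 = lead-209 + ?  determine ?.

Conserve mass number: 2 + 211 = 209 + A, so A = 4.
Conserve atomic number: 1 + 83 = 82 + Z, so Z = 2.
A = 4 and Z = 2 is helium-4 — an alpha particle.

alpha particle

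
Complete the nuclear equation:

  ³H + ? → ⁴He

Conserve mass number: 3 + A = 4, so A = 1.
Conserve atomic number: 1 + Z = 2, so Z = 1.
A = 1 and Z = 1 is ¹H — a proton.

proton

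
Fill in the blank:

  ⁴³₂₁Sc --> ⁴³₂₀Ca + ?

Conserve mass number: 43 = 43 + A, so A = 0.
Conserve atomic number: 21 = 20 + Z, so Z = 1.
A = 0 and Z = 1 is ⁰₁e — a positron.

positron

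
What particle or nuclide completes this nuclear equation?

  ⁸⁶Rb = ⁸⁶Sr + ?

beta-minus particle

Conserve mass number: 86 = 86 + A, so A = 0.
Conserve atomic number: 37 = 38 + Z, so Z = -1.
A = 0 and Z = -1 is e⁻ — a beta-minus particle.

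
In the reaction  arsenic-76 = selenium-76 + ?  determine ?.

beta-minus particle

Conserve mass number: 76 = 76 + A, so A = 0.
Conserve atomic number: 33 = 34 + Z, so Z = -1.
A = 0 and Z = -1 is e⁻ — a beta-minus particle.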